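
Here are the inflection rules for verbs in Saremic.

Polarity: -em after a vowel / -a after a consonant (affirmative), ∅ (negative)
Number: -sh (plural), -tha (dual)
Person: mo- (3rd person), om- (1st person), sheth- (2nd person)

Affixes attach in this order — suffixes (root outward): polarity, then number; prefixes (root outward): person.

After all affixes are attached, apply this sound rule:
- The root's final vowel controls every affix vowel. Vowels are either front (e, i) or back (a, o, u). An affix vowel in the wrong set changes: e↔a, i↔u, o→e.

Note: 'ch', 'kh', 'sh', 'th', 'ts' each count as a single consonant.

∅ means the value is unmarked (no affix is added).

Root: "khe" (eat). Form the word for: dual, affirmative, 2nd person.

shethkheemthe

Attach polarity affirmative -em (after vowel 'e') → kheem.
Attach person 2nd person sheth- → shethkheem.
Attach number dual -tha → shethkheemtha.
Apply vowel harmony: shethkheemtha → shethkheemthe.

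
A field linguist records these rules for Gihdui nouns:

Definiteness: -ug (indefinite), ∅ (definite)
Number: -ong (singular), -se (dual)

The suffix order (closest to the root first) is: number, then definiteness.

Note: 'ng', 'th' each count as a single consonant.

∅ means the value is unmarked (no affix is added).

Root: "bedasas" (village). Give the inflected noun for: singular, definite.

Attach number singular -ong → bedasasong.
definiteness = definite: zero marking, form stays bedasasong.

bedasasong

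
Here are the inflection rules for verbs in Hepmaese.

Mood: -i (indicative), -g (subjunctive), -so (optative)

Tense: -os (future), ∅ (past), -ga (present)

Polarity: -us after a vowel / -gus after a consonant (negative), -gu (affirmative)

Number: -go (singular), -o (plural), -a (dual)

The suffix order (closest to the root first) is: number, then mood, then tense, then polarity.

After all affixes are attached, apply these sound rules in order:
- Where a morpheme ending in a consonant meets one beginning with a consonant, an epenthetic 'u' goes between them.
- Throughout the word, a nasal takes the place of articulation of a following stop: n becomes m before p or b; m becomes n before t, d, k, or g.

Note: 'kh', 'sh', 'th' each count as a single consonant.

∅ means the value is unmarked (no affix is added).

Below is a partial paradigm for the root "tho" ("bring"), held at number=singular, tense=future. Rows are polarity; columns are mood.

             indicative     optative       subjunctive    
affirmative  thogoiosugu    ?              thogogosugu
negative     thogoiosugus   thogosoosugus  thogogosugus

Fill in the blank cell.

thogosoosugu

Attach number singular -go → thogo.
Attach mood optative -so → thogoso.
Attach tense future -os → thogosoos.
Attach polarity affirmative -gu → thogosoosgu.
Apply epenthesis: thogosoosgu → thogosoosugu.
Nasal assimilation: no change.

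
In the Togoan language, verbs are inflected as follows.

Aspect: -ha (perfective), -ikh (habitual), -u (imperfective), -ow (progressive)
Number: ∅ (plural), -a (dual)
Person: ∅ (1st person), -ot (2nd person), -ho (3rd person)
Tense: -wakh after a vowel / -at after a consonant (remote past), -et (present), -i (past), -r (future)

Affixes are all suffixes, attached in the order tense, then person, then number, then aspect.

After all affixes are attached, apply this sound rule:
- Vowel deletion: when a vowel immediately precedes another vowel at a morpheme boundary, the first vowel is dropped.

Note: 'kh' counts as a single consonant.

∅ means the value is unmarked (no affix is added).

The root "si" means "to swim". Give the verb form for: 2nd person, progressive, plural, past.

sotow

Attach tense past -i → sii.
Attach person 2nd person -ot → siiot.
number = plural: zero marking, form stays siiot.
Attach aspect progressive -ow → siiotow.
Apply vowel deletion: siiotow → sotow.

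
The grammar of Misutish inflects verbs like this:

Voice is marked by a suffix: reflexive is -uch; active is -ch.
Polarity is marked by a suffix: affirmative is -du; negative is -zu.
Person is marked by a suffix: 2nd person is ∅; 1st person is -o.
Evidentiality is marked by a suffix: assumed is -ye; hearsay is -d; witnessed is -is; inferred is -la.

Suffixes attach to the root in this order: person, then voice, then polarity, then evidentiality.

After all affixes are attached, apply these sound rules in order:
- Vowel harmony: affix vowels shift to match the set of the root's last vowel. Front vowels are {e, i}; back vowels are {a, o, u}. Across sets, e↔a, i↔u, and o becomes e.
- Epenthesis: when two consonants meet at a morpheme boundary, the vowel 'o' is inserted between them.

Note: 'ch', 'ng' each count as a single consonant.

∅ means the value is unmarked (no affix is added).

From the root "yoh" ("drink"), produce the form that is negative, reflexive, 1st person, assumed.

yohouchozuya

Attach person 1st person -o → yoho.
Attach voice reflexive -uch → yohouch.
Attach polarity negative -zu → yohouchzu.
Attach evidentiality assumed -ye → yohouchzuye.
Apply vowel harmony: yohouchzuye → yohouchzuya.
Apply epenthesis: yohouchzuya → yohouchozuya.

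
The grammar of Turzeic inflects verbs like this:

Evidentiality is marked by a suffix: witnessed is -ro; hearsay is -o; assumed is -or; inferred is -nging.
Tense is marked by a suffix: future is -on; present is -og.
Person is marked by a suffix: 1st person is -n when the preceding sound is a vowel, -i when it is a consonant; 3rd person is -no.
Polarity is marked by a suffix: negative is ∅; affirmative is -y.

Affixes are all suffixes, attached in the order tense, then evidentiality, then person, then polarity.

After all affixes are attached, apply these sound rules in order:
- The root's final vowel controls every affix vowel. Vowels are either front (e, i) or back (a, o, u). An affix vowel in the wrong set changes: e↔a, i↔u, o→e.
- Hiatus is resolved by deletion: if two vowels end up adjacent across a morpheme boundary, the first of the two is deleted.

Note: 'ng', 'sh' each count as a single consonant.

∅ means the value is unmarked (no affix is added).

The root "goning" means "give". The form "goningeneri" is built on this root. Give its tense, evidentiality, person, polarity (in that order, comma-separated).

future, assumed, 1st person, negative

Segment: goning-on-or-i.
tense: -on → future.
evidentiality: -or → assumed.
person: -n/i → 1st person.
polarity: ∅ → negative.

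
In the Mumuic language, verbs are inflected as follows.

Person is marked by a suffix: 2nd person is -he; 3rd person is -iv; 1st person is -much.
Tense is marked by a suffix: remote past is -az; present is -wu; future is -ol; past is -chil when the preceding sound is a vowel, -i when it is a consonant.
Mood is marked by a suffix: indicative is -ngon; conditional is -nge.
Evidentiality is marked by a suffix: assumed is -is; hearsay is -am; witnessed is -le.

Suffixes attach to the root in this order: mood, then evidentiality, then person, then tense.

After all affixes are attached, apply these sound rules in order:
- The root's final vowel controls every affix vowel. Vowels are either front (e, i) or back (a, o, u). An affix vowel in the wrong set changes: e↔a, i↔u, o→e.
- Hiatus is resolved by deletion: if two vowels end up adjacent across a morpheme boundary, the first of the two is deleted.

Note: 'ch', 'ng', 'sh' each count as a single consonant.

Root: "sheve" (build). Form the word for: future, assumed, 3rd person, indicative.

shevengenisivel

Attach mood indicative -ngon → shevengon.
Attach evidentiality assumed -is → shevengonis.
Attach person 3rd person -iv → shevengonisiv.
Attach tense future -ol → shevengonisivol.
Apply vowel harmony: shevengonisivol → shevengenisivel.
Vowel deletion: no change.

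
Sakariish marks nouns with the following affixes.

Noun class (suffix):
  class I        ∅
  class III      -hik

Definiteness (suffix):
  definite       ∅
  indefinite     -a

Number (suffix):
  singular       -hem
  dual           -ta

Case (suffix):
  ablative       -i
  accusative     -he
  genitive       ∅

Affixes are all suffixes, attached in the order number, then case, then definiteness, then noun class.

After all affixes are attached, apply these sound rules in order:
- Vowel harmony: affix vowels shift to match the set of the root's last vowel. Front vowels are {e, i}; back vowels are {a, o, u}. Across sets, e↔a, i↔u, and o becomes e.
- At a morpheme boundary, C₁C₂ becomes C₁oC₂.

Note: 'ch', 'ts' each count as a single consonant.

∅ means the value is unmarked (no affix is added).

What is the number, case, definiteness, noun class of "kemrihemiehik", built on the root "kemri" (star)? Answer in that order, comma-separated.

Segment: kemri-hem-i-a-hik.
number: -hem → singular.
case: -i → ablative.
definiteness: -a → indefinite.
noun class: -hik → class III.

singular, ablative, indefinite, class III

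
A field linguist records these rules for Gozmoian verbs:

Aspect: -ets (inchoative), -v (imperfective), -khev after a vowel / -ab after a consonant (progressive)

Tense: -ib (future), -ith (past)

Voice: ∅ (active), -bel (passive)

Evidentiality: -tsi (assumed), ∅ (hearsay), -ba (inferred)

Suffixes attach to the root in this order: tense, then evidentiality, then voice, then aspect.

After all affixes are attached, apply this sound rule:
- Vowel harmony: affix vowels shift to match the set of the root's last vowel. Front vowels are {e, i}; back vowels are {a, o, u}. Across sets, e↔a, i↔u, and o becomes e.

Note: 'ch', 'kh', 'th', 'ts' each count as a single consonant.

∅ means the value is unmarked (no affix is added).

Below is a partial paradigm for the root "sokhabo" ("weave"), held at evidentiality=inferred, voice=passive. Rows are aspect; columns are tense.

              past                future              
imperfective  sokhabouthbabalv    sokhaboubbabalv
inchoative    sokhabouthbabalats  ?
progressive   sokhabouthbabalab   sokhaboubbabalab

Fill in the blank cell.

Attach tense future -ib → sokhaboib.
Attach evidentiality inferred -ba → sokhaboibba.
Attach voice passive -bel → sokhaboibbabel.
Attach aspect inchoative -ets → sokhaboibbabelets.
Apply vowel harmony: sokhaboibbabelets → sokhaboubbabalats.

sokhaboubbabalats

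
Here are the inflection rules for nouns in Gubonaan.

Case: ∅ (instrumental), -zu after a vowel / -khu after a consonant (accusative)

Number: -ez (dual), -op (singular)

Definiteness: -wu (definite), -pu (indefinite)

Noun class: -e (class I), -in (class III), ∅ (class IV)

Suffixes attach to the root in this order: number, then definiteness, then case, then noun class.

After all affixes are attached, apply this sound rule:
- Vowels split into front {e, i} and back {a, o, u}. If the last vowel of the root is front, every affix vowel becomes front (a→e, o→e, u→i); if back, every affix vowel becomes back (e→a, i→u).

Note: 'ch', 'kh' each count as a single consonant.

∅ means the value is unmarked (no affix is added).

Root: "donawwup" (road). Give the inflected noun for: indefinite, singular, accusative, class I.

donawwupoppuzua

Attach number singular -op → donawwupop.
Attach definiteness indefinite -pu → donawwupoppu.
Attach case accusative -zu (after vowel 'u') → donawwupoppuzu.
Attach noun class class I -e → donawwupoppuzue.
Apply vowel harmony: donawwupoppuzue → donawwupoppuzua.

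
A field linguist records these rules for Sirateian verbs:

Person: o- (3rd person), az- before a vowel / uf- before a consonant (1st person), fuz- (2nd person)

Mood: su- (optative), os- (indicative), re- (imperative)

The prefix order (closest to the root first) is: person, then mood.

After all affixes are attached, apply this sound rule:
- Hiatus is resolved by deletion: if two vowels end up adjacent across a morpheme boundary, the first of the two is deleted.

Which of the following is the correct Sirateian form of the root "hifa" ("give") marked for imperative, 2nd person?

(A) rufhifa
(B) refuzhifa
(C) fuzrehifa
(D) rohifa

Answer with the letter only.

Attach person 2nd person fuz- → fuzhifa.
Attach mood imperative re- → refuzhifa.
Vowel deletion: no change.
So the correct form is refuzhifa, option (B).
(A) rufhifa is wrong: it uses 1st person instead of 2nd person for person.
(C) fuzrehifa is wrong: it has the affixes in the wrong order.
(D) rohifa is wrong: it uses 3rd person instead of 2nd person for person.

B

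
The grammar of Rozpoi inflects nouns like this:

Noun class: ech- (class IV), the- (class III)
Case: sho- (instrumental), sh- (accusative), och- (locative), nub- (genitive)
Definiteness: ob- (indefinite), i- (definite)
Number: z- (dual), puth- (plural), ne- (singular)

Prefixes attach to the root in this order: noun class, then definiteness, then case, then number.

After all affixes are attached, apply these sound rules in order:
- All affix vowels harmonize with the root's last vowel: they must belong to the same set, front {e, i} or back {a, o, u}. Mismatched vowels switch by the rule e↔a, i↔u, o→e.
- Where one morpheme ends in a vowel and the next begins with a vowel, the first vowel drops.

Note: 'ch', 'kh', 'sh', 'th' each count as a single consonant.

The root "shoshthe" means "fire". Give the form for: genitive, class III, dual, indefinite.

znibebtheshoshthe

Attach noun class class III the- → theshoshthe.
Attach definiteness indefinite ob- → obtheshoshthe.
Attach case genitive nub- → nubobtheshoshthe.
Attach number dual z- → znubobtheshoshthe.
Apply vowel harmony: znubobtheshoshthe → znibebtheshoshthe.
Vowel deletion: no change.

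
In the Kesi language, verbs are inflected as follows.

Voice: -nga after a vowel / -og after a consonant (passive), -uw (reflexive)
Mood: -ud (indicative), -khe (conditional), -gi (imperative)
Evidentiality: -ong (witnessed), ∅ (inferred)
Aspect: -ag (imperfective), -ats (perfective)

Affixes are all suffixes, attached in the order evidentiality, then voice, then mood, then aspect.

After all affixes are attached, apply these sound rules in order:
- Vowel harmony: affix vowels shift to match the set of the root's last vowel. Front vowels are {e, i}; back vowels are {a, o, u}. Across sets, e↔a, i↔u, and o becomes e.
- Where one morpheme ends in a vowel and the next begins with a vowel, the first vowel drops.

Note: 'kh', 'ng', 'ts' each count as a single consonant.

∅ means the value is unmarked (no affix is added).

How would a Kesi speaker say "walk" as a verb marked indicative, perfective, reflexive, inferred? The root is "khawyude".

khawyudiwidets

evidentiality = inferred: zero marking, form stays khawyude.
Attach voice reflexive -uw → khawyudeuw.
Attach mood indicative -ud → khawyudeuwud.
Attach aspect perfective -ats → khawyudeuwudats.
Apply vowel harmony: khawyudeuwudats → khawyudeiwidets.
Apply vowel deletion: khawyudeiwidets → khawyudiwidets.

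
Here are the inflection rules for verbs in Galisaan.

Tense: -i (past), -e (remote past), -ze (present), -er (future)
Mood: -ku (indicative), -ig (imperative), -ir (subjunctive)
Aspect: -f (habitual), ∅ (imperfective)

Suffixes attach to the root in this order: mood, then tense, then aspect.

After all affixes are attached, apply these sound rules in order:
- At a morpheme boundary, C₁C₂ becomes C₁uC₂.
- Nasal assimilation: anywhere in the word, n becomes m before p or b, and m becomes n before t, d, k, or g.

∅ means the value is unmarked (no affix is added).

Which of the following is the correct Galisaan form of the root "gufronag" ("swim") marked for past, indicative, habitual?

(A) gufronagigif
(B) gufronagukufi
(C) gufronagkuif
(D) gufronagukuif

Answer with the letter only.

D

Attach mood indicative -ku → gufronagku.
Attach tense past -i → gufronagkui.
Attach aspect habitual -f → gufronagkuif.
Apply epenthesis: gufronagkuif → gufronagukuif.
Nasal assimilation: no change.
So the correct form is gufronagukuif, option (D).
(A) gufronagigif is wrong: it uses imperative instead of indicative for mood.
(C) gufronagkuif is wrong: it fails to apply the sound rule(s).
(B) gufronagukufi is wrong: it has the affixes in the wrong order.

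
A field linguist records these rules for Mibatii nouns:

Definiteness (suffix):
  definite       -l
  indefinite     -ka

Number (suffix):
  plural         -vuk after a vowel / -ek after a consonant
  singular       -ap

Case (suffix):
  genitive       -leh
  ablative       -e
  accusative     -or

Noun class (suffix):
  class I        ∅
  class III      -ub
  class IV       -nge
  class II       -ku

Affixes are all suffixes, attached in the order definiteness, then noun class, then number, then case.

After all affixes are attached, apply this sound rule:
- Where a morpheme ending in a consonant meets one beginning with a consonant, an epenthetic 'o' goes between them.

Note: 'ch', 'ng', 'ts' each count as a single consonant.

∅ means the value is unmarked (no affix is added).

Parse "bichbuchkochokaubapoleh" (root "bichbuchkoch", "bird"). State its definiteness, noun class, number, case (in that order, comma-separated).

Segment: bichbuchkoch-ka-ub-ap-leh.
definiteness: -ka → indefinite.
noun class: -ub → class III.
number: -ap → singular.
case: -leh → genitive.

indefinite, class III, singular, genitive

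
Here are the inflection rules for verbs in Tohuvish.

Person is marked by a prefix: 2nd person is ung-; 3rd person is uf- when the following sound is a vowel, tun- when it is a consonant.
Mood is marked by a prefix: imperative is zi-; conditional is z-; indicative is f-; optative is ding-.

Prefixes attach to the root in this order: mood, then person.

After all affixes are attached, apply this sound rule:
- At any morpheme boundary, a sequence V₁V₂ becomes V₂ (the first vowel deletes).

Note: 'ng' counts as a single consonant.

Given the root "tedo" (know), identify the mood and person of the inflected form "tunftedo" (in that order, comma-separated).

indicative, 3rd person

Segment: tun-f-tedo.
mood: f- → indicative.
person: uf/tun- → 3rd person.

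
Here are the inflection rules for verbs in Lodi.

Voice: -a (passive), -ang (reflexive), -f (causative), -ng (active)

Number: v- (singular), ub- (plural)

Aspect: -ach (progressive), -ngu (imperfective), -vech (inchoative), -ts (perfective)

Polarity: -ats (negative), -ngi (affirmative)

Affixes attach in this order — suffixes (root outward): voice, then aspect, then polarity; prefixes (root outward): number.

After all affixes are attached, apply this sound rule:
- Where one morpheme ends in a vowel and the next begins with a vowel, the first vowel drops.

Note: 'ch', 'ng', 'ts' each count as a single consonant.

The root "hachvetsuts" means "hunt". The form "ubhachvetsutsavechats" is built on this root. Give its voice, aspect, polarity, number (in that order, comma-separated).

Segment: ub-hachvetsuts-a-vech-ats.
voice: -a → passive.
aspect: -vech → inchoative.
polarity: -ats → negative.
number: ub- → plural.

passive, inchoative, negative, plural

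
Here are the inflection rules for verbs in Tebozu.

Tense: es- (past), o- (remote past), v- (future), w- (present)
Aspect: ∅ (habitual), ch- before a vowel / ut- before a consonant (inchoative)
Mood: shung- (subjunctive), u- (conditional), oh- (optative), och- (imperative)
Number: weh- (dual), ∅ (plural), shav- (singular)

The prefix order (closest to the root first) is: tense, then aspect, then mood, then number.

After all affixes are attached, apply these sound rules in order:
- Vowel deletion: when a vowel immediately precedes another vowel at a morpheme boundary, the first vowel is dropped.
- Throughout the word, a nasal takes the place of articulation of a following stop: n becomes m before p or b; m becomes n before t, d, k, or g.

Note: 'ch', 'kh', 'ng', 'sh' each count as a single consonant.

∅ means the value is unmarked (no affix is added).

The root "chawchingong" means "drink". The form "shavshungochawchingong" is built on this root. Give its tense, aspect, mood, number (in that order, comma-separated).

remote past, habitual, subjunctive, singular

Segment: shav-shung-o-chawchingong.
tense: o- → remote past.
aspect: ∅ → habitual.
mood: shung- → subjunctive.
number: shav- → singular.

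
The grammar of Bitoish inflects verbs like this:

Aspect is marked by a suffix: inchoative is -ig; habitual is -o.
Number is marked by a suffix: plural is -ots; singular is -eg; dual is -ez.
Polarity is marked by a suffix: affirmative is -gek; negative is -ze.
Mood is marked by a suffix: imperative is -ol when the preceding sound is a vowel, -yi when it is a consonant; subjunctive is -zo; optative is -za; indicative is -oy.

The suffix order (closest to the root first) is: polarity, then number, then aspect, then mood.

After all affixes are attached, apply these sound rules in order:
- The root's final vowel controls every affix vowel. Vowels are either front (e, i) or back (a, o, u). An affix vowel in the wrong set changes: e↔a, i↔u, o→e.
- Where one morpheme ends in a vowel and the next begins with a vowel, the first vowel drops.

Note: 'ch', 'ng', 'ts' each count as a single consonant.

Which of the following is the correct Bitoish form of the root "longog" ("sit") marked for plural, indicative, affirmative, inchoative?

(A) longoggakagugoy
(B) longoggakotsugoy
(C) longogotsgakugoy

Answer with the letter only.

Attach polarity affirmative -gek → longoggek.
Attach number plural -ots → longoggekots.
Attach aspect inchoative -ig → longoggekotsig.
Attach mood indicative -oy → longoggekotsigoy.
Apply vowel harmony: longoggekotsigoy → longoggakotsugoy.
Vowel deletion: no change.
So the correct form is longoggakotsugoy, option (B).
(A) longoggakagugoy is wrong: it uses singular instead of plural for number.
(C) longogotsgakugoy is wrong: it has the affixes in the wrong order.

B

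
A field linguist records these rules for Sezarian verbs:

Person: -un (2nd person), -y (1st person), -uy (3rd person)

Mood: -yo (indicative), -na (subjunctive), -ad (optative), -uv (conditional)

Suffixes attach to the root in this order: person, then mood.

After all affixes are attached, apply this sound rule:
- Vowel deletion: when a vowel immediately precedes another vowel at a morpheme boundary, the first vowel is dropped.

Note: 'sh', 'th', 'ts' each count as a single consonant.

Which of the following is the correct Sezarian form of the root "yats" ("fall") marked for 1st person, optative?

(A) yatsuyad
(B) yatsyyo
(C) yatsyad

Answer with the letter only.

C

Attach person 1st person -y → yatsy.
Attach mood optative -ad → yatsyad.
Vowel deletion: no change.
So the correct form is yatsyad, option (C).
(B) yatsyyo is wrong: it uses indicative instead of optative for mood.
(A) yatsuyad is wrong: it uses 3rd person instead of 1st person for person.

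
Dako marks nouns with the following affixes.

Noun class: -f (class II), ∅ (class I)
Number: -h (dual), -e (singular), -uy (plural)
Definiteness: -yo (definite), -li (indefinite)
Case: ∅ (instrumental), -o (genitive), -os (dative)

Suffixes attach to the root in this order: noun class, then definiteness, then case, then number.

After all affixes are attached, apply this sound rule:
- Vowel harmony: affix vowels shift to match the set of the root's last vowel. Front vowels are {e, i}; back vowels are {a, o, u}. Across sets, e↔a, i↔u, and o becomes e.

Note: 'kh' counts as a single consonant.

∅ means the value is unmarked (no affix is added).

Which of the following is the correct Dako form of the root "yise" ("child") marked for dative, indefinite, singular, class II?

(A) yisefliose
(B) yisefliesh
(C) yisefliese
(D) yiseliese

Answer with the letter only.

Attach noun class class II -f → yisef.
Attach definiteness indefinite -li → yisefli.
Attach case dative -os → yiseflios.
Attach number singular -e → yisefliose.
Apply vowel harmony: yisefliose → yisefliese.
So the correct form is yisefliese, option (C).
(B) yisefliesh is wrong: it uses dual instead of singular for number.
(D) yiseliese is wrong: it uses class I instead of class II for noun class.
(A) yisefliose is wrong: it fails to apply the sound rule(s).

C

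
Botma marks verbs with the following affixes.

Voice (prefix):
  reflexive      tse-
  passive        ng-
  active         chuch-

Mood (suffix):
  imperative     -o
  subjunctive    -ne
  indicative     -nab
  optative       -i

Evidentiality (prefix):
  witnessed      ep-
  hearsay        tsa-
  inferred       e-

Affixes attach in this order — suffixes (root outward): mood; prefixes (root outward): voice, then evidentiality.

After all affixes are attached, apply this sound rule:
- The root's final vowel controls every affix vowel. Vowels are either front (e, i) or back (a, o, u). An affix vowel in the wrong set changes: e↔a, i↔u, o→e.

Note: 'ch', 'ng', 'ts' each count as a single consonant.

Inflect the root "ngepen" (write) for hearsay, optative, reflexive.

tsetsengepeni

Attach voice reflexive tse- → tsengepen.
Attach evidentiality hearsay tsa- → tsatsengepen.
Attach mood optative -i → tsatsengepeni.
Apply vowel harmony: tsatsengepeni → tsetsengepeni.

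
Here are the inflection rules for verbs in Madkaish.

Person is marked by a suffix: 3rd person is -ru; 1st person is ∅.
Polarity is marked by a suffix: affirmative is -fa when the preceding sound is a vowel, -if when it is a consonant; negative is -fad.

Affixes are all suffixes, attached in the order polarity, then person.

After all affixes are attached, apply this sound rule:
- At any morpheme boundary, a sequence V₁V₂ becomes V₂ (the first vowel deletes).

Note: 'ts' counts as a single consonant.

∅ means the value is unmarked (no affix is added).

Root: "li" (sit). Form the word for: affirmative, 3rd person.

lifaru

Attach polarity affirmative -fa (after vowel 'i') → lifa.
Attach person 3rd person -ru → lifaru.
Vowel deletion: no change.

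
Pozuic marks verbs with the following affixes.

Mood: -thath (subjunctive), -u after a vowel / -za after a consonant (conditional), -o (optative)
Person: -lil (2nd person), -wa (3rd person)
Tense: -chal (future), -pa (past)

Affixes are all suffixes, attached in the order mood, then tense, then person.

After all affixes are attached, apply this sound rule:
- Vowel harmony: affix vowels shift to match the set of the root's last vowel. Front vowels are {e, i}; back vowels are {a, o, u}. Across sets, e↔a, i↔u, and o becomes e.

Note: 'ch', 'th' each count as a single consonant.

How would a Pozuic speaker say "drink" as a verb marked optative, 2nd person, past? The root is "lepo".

Attach mood optative -o → lepoo.
Attach tense past -pa → lepoopa.
Attach person 2nd person -lil → lepoopalil.
Apply vowel harmony: lepoopalil → lepoopalul.

lepoopalul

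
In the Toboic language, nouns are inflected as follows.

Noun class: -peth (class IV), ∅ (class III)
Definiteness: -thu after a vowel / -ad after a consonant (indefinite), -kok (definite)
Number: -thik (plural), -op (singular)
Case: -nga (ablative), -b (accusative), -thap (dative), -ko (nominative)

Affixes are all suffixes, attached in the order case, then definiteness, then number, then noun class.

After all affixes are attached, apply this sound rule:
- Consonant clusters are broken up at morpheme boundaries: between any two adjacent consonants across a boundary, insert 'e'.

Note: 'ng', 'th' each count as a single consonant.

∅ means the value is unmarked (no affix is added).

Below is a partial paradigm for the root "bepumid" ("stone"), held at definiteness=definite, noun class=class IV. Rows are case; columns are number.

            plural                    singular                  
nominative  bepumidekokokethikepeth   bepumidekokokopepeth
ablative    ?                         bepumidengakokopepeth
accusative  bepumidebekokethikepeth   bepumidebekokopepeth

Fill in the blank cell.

Attach case ablative -nga → bepumidnga.
Attach definiteness definite -kok → bepumidngakok.
Attach number plural -thik → bepumidngakokthik.
Attach noun class class IV -peth → bepumidngakokthikpeth.
Apply epenthesis: bepumidngakokthikpeth → bepumidengakokethikepeth.

bepumidengakokethikepeth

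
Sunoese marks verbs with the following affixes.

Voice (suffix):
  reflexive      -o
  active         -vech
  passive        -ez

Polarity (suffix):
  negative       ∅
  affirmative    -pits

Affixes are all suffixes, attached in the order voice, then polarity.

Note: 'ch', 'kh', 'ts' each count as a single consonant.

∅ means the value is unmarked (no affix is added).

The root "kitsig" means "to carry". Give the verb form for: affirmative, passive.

kitsigezpits

Attach voice passive -ez → kitsigez.
Attach polarity affirmative -pits → kitsigezpits.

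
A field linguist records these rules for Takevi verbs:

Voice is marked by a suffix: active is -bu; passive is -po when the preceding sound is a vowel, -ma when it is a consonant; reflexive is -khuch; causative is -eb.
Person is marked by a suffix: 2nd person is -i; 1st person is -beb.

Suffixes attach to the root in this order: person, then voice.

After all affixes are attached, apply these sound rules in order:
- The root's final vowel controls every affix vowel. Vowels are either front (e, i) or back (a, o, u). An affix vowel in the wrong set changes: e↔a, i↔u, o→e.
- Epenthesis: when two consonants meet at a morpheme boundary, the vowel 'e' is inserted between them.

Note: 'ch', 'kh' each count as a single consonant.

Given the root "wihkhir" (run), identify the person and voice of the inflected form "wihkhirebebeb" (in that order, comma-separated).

1st person, causative

Segment: wihkhir-beb-eb.
person: -beb → 1st person.
voice: -eb → causative.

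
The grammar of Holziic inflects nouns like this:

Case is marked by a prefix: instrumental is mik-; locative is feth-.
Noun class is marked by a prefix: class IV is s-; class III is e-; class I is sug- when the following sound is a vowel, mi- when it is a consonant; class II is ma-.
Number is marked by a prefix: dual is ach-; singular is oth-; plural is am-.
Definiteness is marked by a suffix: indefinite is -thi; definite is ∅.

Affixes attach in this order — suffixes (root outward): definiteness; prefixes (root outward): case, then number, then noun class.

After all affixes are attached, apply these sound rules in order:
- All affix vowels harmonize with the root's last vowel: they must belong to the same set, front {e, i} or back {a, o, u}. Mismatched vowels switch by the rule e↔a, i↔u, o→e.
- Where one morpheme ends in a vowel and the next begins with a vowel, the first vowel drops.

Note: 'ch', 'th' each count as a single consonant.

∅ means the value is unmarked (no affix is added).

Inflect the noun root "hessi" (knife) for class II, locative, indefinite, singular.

methfethhessithi

Attach case locative feth- → fethhessi.
Attach definiteness indefinite -thi → fethhessithi.
Attach number singular oth- → othfethhessithi.
Attach noun class class II ma- → maothfethhessithi.
Apply vowel harmony: maothfethhessithi → meethfethhessithi.
Apply vowel deletion: meethfethhessithi → methfethhessithi.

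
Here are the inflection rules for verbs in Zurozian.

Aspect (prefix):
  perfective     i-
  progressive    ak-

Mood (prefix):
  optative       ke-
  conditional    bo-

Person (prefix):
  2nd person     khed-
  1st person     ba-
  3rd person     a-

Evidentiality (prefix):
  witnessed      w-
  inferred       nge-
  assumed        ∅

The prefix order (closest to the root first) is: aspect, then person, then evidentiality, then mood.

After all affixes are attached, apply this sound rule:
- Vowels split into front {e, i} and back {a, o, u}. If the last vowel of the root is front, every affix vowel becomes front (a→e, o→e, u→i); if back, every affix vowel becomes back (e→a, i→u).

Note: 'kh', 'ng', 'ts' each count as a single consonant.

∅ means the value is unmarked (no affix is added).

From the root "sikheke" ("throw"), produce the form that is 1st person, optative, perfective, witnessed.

Attach aspect perfective i- → isikheke.
Attach person 1st person ba- → baisikheke.
Attach evidentiality witnessed w- → wbaisikheke.
Attach mood optative ke- → kewbaisikheke.
Apply vowel harmony: kewbaisikheke → kewbeisikheke.

kewbeisikheke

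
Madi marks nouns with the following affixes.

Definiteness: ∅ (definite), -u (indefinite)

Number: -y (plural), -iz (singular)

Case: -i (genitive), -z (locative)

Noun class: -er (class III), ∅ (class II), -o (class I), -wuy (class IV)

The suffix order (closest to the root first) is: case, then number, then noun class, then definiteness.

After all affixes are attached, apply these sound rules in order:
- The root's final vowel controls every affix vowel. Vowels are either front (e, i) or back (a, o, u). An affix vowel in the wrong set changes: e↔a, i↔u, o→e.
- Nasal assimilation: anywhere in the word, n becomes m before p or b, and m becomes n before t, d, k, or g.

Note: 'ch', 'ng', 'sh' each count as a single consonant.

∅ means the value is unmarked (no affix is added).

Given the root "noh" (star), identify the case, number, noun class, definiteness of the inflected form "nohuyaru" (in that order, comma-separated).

genitive, plural, class III, indefinite

Segment: noh-i-y-er-u.
case: -i → genitive.
number: -y → plural.
noun class: -er → class III.
definiteness: -u → indefinite.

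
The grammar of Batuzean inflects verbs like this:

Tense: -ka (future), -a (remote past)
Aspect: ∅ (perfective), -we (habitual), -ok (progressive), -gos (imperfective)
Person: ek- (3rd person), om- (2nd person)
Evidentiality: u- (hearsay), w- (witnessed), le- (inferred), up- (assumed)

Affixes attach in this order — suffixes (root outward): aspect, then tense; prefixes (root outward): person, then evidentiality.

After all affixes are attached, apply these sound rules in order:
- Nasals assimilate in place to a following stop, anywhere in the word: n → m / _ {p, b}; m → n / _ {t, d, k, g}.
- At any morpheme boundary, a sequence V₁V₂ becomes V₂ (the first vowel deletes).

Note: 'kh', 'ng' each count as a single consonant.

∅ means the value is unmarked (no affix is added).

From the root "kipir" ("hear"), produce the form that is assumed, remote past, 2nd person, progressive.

uponkipiroka

Attach person 2nd person om- → omkipir.
Attach evidentiality assumed up- → upomkipir.
Attach aspect progressive -ok → upomkipirok.
Attach tense remote past -a → upomkipiroka.
Apply nasal assimilation: upomkipiroka → uponkipiroka.
Vowel deletion: no change.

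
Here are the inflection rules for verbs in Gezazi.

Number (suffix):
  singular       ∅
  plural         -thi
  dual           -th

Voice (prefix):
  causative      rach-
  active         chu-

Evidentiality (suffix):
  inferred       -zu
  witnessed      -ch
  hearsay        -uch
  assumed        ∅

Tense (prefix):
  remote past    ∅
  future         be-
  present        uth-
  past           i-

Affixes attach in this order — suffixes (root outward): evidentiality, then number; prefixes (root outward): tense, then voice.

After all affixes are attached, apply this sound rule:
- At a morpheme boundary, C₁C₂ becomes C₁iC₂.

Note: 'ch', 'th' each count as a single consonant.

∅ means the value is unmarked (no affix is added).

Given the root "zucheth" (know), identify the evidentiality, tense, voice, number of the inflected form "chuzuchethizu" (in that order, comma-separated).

inferred, remote past, active, singular

Segment: chu-zucheth-zu.
evidentiality: -zu → inferred.
tense: ∅ → remote past.
voice: chu- → active.
number: ∅ → singular.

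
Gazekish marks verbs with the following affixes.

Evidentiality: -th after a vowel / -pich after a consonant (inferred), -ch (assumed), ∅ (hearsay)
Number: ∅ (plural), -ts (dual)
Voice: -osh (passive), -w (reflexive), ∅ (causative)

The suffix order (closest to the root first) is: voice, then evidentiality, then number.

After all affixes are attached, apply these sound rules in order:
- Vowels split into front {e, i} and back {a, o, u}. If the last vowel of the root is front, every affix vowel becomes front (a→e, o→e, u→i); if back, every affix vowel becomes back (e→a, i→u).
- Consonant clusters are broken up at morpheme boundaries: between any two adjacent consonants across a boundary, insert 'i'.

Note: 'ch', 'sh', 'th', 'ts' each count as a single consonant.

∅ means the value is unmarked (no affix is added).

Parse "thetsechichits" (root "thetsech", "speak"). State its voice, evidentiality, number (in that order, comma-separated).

Segment: thetsech-ch-ts.
voice: ∅ → causative.
evidentiality: -ch → assumed.
number: -ts → dual.

causative, assumed, dual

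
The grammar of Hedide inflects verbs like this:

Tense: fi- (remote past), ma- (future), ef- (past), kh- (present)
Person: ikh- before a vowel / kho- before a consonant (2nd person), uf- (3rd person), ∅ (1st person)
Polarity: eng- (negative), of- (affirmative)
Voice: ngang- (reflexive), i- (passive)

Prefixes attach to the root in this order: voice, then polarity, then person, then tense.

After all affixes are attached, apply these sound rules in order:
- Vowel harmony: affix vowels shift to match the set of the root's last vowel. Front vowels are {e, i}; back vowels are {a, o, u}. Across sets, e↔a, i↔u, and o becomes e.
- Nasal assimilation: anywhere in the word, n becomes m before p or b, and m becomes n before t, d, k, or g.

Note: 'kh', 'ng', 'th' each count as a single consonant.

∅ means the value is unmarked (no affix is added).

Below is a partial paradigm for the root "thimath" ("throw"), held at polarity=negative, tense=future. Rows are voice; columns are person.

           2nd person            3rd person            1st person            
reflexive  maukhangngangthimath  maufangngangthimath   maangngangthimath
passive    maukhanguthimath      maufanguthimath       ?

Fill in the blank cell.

maanguthimath

Attach voice passive i- → ithimath.
Attach polarity negative eng- → engithimath.
person = 1st person: zero marking, form stays engithimath.
Attach tense future ma- → maengithimath.
Apply vowel harmony: maengithimath → maanguthimath.
Nasal assimilation: no change.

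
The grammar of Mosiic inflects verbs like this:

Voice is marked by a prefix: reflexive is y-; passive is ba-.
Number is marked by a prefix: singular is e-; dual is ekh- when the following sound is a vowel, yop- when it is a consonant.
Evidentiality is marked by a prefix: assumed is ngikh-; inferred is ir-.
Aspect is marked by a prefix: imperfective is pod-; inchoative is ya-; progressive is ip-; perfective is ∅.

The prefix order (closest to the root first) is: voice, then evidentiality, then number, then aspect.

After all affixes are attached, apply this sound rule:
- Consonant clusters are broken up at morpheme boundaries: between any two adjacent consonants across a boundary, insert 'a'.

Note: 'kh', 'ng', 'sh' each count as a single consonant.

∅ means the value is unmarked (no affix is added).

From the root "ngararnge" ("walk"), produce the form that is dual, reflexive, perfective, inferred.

Attach voice reflexive y- → yngararnge.
Attach evidentiality inferred ir- → iryngararnge.
Attach number dual ekh- (before vowel 'i') → ekhiryngararnge.
aspect = perfective: zero marking, form stays ekhiryngararnge.
Apply epenthesis: ekhiryngararnge → ekhirayangararnge.

ekhirayangararnge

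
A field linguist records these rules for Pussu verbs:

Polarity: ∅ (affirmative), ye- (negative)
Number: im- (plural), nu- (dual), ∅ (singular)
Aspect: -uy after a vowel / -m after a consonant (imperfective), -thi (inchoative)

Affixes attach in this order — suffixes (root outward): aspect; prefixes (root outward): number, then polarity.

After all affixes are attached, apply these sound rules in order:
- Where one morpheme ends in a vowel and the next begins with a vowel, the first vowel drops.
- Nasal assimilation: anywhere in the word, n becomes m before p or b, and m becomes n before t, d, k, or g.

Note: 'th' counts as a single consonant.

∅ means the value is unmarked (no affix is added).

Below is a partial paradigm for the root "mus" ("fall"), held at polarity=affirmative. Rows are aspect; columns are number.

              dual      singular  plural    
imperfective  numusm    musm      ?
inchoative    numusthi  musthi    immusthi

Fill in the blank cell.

Attach number plural im- → immus.
Attach aspect imperfective -m (after consonant 's') → immusm.
polarity = affirmative: zero marking, form stays immusm.
Vowel deletion: no change.
Nasal assimilation: no change.

immusm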